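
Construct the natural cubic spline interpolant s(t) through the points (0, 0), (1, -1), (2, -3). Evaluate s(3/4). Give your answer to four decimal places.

With m_i denoting the second derivative at x_i, h_i = 1, 1, and Δ_i = (y_(i+1) − y_i)/h_i = -1, -2:
  1·m_0 + 4·m_1 + 1·m_2 = 6(Δ_1 - Δ_0) = -6
Natural end conditions: m_0 = m_2 = 0.
Forward elimination and back-substitution give m_0 = 0, m_1 = -3/2, m_2 = 0.
On [0, 1], s(t) = 0 - 3/4·t + 0·t² - 1/4·t³.
With t = 3/4: s(3/4) = -171/256.

-0.6680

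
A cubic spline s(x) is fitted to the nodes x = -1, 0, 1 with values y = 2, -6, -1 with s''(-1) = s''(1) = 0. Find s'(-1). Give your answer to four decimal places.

-11.2500

With M_i denoting the second derivative at x_i, h_i = 1, 1, and Δ_i = (y_(i+1) − y_i)/h_i = -8, 5:
  1·M_0 + 4·M_1 + 1·M_2 = 6(Δ_1 - Δ_0) = 78
Natural end conditions: M_0 = M_2 = 0.
Forward elimination and back-substitution give M_0 = 0, M_1 = 39/2, M_2 = 0.
On [-1, 0], s'(x) = b_0 + 2c_0·(x + 1) + 3d_0·(x + 1)² with b_0 = Δ_0 - h_0(2M_0 + M_1)/6 = -45/4, c_0 = M_0/2 = 0, d_0 = (M_1 - M_0)/(6h_0) = 13/4. So s'(-1) = -45/4.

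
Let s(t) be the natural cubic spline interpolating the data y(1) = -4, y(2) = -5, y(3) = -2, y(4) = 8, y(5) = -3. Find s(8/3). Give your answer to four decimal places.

-4.2487

Write M_i for s''(x_i). With h_i = 1, 1, 1, 1 and divided differences Δ_i = -1, 3, 10, -11, the continuity of s' gives the tridiagonal system
  1·M_0 + 4·M_1 + 1·M_2 = 6(Δ_1 - Δ_0) = 24
  1·M_1 + 4·M_2 + 1·M_3 = 6(Δ_2 - Δ_1) = 42
  1·M_2 + 4·M_3 + 1·M_4 = 6(Δ_3 - Δ_2) = -126
Natural end conditions: M_0 = M_4 = 0.
Solving the tridiagonal system: M_0 = 0, M_1 = 33/28, M_2 = 135/7, M_3 = -1017/28, M_4 = 0.
On [2, 3], s(t) = -5 - 17/28·(t - 2) + 33/56·(t - 2)² + 169/56·(t - 2)³.
With (t - 2) = 2/3: s(8/3) = -803/189.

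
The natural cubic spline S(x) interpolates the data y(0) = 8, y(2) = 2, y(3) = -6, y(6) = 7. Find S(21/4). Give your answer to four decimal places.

0.2045

Write m_i for S''(x_i). With h_i = 2, 1, 3 and divided differences Δ_i = -3, -8, 13/3, the continuity of S' gives the tridiagonal system
  2·m_0 + 6·m_1 + 1·m_2 = 6(Δ_1 - Δ_0) = -30
  1·m_1 + 8·m_2 + 3·m_3 = 6(Δ_2 - Δ_1) = 74
Natural end conditions: m_0 = m_3 = 0.
Solving the tridiagonal system: m_0 = 0, m_1 = -314/47, m_2 = 474/47, m_3 = 0.
On [3, 6], S(x) = -6 - 811/141·(x - 3) + 237/47·(x - 3)² - 79/141·(x - 3)³.
With (x - 3) = 9/4: S(21/4) = 615/3008.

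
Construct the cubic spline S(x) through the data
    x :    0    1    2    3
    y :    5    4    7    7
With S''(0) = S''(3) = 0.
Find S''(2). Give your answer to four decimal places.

-6.4000

With σ_i denoting the second derivative at x_i, h_i = 1, 1, 1, and Δ_i = (y_(i+1) − y_i)/h_i = -1, 3, 0:
  1·σ_0 + 4·σ_1 + 1·σ_2 = 6(Δ_1 - Δ_0) = 24
  1·σ_1 + 4·σ_2 + 1·σ_3 = 6(Δ_2 - Δ_1) = -18
Natural end conditions: σ_0 = σ_3 = 0.
Solving the tridiagonal system: σ_0 = 0, σ_1 = 38/5, σ_2 = -32/5, σ_3 = 0.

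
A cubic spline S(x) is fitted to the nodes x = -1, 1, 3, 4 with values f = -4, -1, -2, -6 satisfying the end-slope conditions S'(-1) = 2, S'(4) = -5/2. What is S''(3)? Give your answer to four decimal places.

Let σ_i = S''(x_i). Step sizes h_i = 2, 2, 1; slopes of the chords Δ_i = (y_(i+1) - y_i)/h_i = 3/2, -1/2, -4.
  2·σ_0 + 8·σ_1 + 2·σ_2 = 6(Δ_1 - Δ_0) = -12
  2·σ_1 + 6·σ_2 + 1·σ_3 = 6(Δ_2 - Δ_1) = -21
Clamped end conditions give two more equations: 2h_0·σ_0 + h_0·σ_1 = 6(Δ_0 - S'(-1)) = -3 and h_2·σ_2 + 2h_2·σ_3 = 6(S'(4) - Δ_2) = 9.
Solving: σ_0 = -15/23, σ_1 = -9/46, σ_2 = -105/23, σ_3 = 156/23.

-4.5652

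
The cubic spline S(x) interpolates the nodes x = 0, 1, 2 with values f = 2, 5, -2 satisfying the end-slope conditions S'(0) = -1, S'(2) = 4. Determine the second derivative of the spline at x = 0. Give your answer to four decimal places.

With σ_i denoting the second derivative at x_i, h_i = 1, 1, and Δ_i = (y_(i+1) − y_i)/h_i = 3, -7:
  1·σ_0 + 4·σ_1 + 1·σ_2 = 6(Δ_1 - Δ_0) = -60
Clamped end conditions give two more equations: 2h_0·σ_0 + h_0·σ_1 = 6(Δ_0 - S'(0)) = 24 and h_1·σ_1 + 2h_1·σ_2 = 6(S'(2) - Δ_1) = 66.
Hence σ_0 = 59/2, σ_1 = -35, σ_2 = 101/2.

29.5000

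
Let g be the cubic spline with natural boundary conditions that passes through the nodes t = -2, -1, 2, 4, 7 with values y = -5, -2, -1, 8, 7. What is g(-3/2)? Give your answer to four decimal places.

Put σ_i = g'' at the i-th knot. Here h = (1, 3, 2, 3) and Δ = (3, 1/3, 9/2, -1/3), so the interior equations h_(i-1)·σ_(i-1) + 2(h_(i-1)+h_i)·σ_i + h_i·σ_(i+1) = 6(Δ_i − Δ_(i-1)) read
  1·σ_0 + 8·σ_1 + 3·σ_2 = 6(Δ_1 - Δ_0) = -16
  3·σ_1 + 10·σ_2 + 2·σ_3 = 6(Δ_2 - Δ_1) = 25
  2·σ_2 + 10·σ_3 + 3·σ_4 = 6(Δ_3 - Δ_2) = -29
Natural end conditions: σ_0 = σ_4 = 0.
Hence σ_0 = 0, σ_1 = -410/113, σ_2 = 1472/339, σ_3 = -2555/678, σ_4 = 0.
On [-2, -1], g(t) = -5 + 1222/339·(t + 2) + 0·(t + 2)² - 205/339·(t + 2)³.
With (t + 2) = 1/2: g(-3/2) = -2959/904.

-3.2732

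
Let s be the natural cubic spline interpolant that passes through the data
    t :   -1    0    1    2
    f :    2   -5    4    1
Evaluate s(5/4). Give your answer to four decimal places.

Let m_i = s''(x_i). Step sizes h_i = 1, 1, 1; slopes of the chords Δ_i = (y_(i+1) - y_i)/h_i = -7, 9, -3.
  1·m_0 + 4·m_1 + 1·m_2 = 6(Δ_1 - Δ_0) = 96
  1·m_1 + 4·m_2 + 1·m_3 = 6(Δ_2 - Δ_1) = -72
Natural end conditions: m_0 = m_3 = 0.
Solving the tridiagonal system: m_0 = 0, m_1 = 152/5, m_2 = -128/5, m_3 = 0.
On [1, 2], s(t) = 4 + 83/15·(t - 1) - 64/5·(t - 1)² + 64/15·(t - 1)³.
With (t - 1) = 1/4: s(5/4) = 93/20.

4.6500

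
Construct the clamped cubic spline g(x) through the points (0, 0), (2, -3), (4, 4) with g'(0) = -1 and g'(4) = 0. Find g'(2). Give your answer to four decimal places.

1.7500

Put M_i = g'' at the i-th knot. Here h = (2, 2) and Δ = (-3/2, 7/2), so the interior equations h_(i-1)·M_(i-1) + 2(h_(i-1)+h_i)·M_i + h_i·M_(i+1) = 6(Δ_i − Δ_(i-1)) read
  2·M_0 + 8·M_1 + 2·M_2 = 6(Δ_1 - Δ_0) = 30
Clamped end conditions give two more equations: 2h_0·M_0 + h_0·M_1 = 6(Δ_0 - g'(0)) = -3 and h_1·M_1 + 2h_1·M_2 = 6(g'(4) - Δ_1) = -21.
Solving: M_0 = -17/4, M_1 = 7, M_2 = -35/4.
On [2, 4], g'(x) = b_1 + 2c_1·(x - 2) + 3d_1·(x - 2)² with b_1 = Δ_1 - h_1(2M_1 + M_2)/6 = 7/4, c_1 = M_1/2 = 7/2, d_1 = (M_2 - M_1)/(6h_1) = -21/16. So g'(2) = 7/4.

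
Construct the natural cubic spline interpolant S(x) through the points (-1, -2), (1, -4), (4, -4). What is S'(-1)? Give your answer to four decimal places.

-1.2000

Put M_i = S'' at the i-th knot. Here h = (2, 3) and Δ = (-1, 0), so the interior equations h_(i-1)·M_(i-1) + 2(h_(i-1)+h_i)·M_i + h_i·M_(i+1) = 6(Δ_i − Δ_(i-1)) read
  2·M_0 + 10·M_1 + 3·M_2 = 6(Δ_1 - Δ_0) = 6
Natural end conditions: M_0 = M_2 = 0.
Solving the tridiagonal system: M_0 = 0, M_1 = 3/5, M_2 = 0.
On [-1, 1], S'(x) = b_0 + 2c_0·(x + 1) + 3d_0·(x + 1)² with b_0 = Δ_0 - h_0(2M_0 + M_1)/6 = -6/5, c_0 = M_0/2 = 0, d_0 = (M_1 - M_0)/(6h_0) = 1/20. So S'(-1) = -6/5.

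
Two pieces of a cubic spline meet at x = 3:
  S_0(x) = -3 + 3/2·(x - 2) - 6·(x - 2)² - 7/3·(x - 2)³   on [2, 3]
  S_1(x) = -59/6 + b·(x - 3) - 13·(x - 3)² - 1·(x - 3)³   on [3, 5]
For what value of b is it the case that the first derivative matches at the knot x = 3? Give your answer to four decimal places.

S_0'(x) = 3/2 - 12·(x - 2) - 7·(x - 2)², so S_0'(3) = -35/2. On the right, S_1'(3) = b, so b = -35/2.

-17.5000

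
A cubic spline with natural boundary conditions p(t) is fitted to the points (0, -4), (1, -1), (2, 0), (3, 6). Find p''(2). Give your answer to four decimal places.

With m_i denoting the second derivative at x_i, h_i = 1, 1, 1, and Δ_i = (y_(i+1) − y_i)/h_i = 3, 1, 6:
  1·m_0 + 4·m_1 + 1·m_2 = 6(Δ_1 - Δ_0) = -12
  1·m_1 + 4·m_2 + 1·m_3 = 6(Δ_2 - Δ_1) = 30
Natural end conditions: m_0 = m_3 = 0.
Solving the tridiagonal system: m_0 = 0, m_1 = -26/5, m_2 = 44/5, m_3 = 0.

8.8000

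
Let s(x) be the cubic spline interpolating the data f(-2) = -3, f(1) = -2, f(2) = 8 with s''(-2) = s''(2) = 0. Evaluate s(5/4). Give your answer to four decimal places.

Write M_i for s''(x_i). With h_i = 3, 1 and divided differences Δ_i = 1/3, 10, the continuity of s' gives the tridiagonal system
  3·M_0 + 8·M_1 + 1·M_2 = 6(Δ_1 - Δ_0) = 58
Natural end conditions: M_0 = M_2 = 0.
Hence M_0 = 0, M_1 = 29/4, M_2 = 0.
On [1, 2], s(x) = -2 + 91/12·(x - 1) + 29/8·(x - 1)² - 29/24·(x - 1)³.
With (x - 1) = 1/4: s(5/4) = 53/512.

0.1035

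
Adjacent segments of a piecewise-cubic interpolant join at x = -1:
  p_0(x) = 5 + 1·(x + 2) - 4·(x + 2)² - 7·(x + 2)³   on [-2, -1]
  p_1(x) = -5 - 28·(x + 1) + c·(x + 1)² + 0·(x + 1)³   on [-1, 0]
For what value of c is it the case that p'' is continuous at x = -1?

p_0''(x) = -8 - 42·(x + 2), so p_0''(-1) = -50. On the right, p_1''(-1) = 2c, so c = -25.

-25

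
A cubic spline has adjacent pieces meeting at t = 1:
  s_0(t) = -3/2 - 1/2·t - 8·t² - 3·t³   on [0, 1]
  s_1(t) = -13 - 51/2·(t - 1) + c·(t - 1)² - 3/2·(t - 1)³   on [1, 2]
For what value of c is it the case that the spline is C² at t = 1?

-17

s_0''(t) = -16 - 18·t, so s_0''(1) = -34. On the right, s_1''(1) = 2c, so c = -17.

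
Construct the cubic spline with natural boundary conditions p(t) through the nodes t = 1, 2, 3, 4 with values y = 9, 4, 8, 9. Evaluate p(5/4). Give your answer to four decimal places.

Put m_i = p'' at the i-th knot. Here h = (1, 1, 1) and Δ = (-5, 4, 1), so the interior equations h_(i-1)·m_(i-1) + 2(h_(i-1)+h_i)·m_i + h_i·m_(i+1) = 6(Δ_i − Δ_(i-1)) read
  1·m_0 + 4·m_1 + 1·m_2 = 6(Δ_1 - Δ_0) = 54
  1·m_1 + 4·m_2 + 1·m_3 = 6(Δ_2 - Δ_1) = -18
Natural end conditions: m_0 = m_3 = 0.
Solving: m_0 = 0, m_1 = 78/5, m_2 = -42/5, m_3 = 0.
On [1, 2], p(t) = 9 - 38/5·(t - 1) + 0·(t - 1)² + 13/5·(t - 1)³.
With (t - 1) = 1/4: p(5/4) = 457/64.

7.1406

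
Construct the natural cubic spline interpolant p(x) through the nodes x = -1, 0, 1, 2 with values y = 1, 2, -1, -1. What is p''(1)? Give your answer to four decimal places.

Write M_i for p''(x_i). With h_i = 1, 1, 1 and divided differences Δ_i = 1, -3, 0, the continuity of p' gives the tridiagonal system
  1·M_0 + 4·M_1 + 1·M_2 = 6(Δ_1 - Δ_0) = -24
  1·M_1 + 4·M_2 + 1·M_3 = 6(Δ_2 - Δ_1) = 18
Natural end conditions: M_0 = M_3 = 0.
Hence M_0 = 0, M_1 = -38/5, M_2 = 32/5, M_3 = 0.

6.4000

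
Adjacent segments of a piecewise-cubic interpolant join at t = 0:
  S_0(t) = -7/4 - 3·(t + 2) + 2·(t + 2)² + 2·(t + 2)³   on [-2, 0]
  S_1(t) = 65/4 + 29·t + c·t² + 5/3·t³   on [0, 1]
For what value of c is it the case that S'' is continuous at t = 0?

S_0''(t) = 4 + 12·(t + 2), so S_0''(0) = 28. On the right, S_1''(0) = 2c, so c = 14.

14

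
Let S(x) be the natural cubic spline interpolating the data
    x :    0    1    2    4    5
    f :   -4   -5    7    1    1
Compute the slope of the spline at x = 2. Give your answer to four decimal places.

Put m_i = S'' at the i-th knot. Here h = (1, 1, 2, 1) and Δ = (-1, 12, -3, 0), so the interior equations h_(i-1)·m_(i-1) + 2(h_(i-1)+h_i)·m_i + h_i·m_(i+1) = 6(Δ_i − Δ_(i-1)) read
  1·m_0 + 4·m_1 + 1·m_2 = 6(Δ_1 - Δ_0) = 78
  1·m_1 + 6·m_2 + 2·m_3 = 6(Δ_2 - Δ_1) = -90
  2·m_2 + 6·m_3 + 1·m_4 = 6(Δ_3 - Δ_2) = 18
Natural end conditions: m_0 = m_4 = 0.
Solving the tridiagonal system: m_0 = 0, m_1 = 1536/61, m_2 = -1386/61, m_3 = 645/61, m_4 = 0.
On [2, 4], S'(x) = b_2 + 2c_2·(x - 2) + 3d_2·(x - 2)² with b_2 = Δ_2 - h_2(2m_2 + m_3)/6 = 526/61, c_2 = m_2/2 = -693/61, d_2 = (m_3 - m_2)/(6h_2) = 677/244. So S'(2) = 526/61.

8.6230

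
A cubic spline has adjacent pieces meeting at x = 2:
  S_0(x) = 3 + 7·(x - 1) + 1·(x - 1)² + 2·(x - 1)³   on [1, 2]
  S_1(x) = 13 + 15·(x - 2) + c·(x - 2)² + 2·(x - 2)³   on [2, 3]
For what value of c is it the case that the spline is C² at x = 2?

S_0''(x) = 2 + 12·(x - 1), so S_0''(2) = 14. On the right, S_1''(2) = 2c, so c = 7.

7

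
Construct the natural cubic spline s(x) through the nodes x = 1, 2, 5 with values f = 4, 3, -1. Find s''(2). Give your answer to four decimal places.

-0.2500

With M_i denoting the second derivative at x_i, h_i = 1, 3, and Δ_i = (y_(i+1) − y_i)/h_i = -1, -4/3:
  1·M_0 + 8·M_1 + 3·M_2 = 6(Δ_1 - Δ_0) = -2
Natural end conditions: M_0 = M_2 = 0.
Solving: M_0 = 0, M_1 = -1/4, M_2 = 0.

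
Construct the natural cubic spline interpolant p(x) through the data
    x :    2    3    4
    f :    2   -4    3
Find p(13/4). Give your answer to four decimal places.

With M_i denoting the second derivative at x_i, h_i = 1, 1, and Δ_i = (y_(i+1) − y_i)/h_i = -6, 7:
  1·M_0 + 4·M_1 + 1·M_2 = 6(Δ_1 - Δ_0) = 78
Natural end conditions: M_0 = M_2 = 0.
Solving the tridiagonal system: M_0 = 0, M_1 = 39/2, M_2 = 0.
On [3, 4], p(x) = -4 + 1/2·(x - 3) + 39/4·(x - 3)² - 13/4·(x - 3)³.
With (x - 3) = 1/4: p(13/4) = -849/256.

-3.3164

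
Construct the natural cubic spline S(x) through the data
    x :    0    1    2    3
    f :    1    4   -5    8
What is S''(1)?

Put M_i = S'' at the i-th knot. Here h = (1, 1, 1) and Δ = (3, -9, 13), so the interior equations h_(i-1)·M_(i-1) + 2(h_(i-1)+h_i)·M_i + h_i·M_(i+1) = 6(Δ_i − Δ_(i-1)) read
  1·M_0 + 4·M_1 + 1·M_2 = 6(Δ_1 - Δ_0) = -72
  1·M_1 + 4·M_2 + 1·M_3 = 6(Δ_2 - Δ_1) = 132
Natural end conditions: M_0 = M_3 = 0.
Hence M_0 = 0, M_1 = -28, M_2 = 40, M_3 = 0.

-28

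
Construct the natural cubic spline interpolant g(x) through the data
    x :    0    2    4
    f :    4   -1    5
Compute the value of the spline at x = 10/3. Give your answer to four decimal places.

2.1852

With M_i denoting the second derivative at x_i, h_i = 2, 2, and Δ_i = (y_(i+1) − y_i)/h_i = -5/2, 3:
  2·M_0 + 8·M_1 + 2·M_2 = 6(Δ_1 - Δ_0) = 33
Natural end conditions: M_0 = M_2 = 0.
Solving: M_0 = 0, M_1 = 33/8, M_2 = 0.
On [2, 4], g(x) = -1 + 1/4·(x - 2) + 33/16·(x - 2)² - 11/32·(x - 2)³.
With (x - 2) = 4/3: g(10/3) = 59/27.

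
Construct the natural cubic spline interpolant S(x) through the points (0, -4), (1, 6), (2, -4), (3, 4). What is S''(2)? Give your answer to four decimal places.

Write σ_i for S''(x_i). With h_i = 1, 1, 1 and divided differences Δ_i = 10, -10, 8, the continuity of S' gives the tridiagonal system
  1·σ_0 + 4·σ_1 + 1·σ_2 = 6(Δ_1 - Δ_0) = -120
  1·σ_1 + 4·σ_2 + 1·σ_3 = 6(Δ_2 - Δ_1) = 108
Natural end conditions: σ_0 = σ_3 = 0.
Solving: σ_0 = 0, σ_1 = -196/5, σ_2 = 184/5, σ_3 = 0.

36.8000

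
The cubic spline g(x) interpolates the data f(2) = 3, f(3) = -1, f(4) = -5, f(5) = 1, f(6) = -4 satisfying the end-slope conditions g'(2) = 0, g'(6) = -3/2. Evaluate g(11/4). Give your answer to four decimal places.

Let M_i = g''(x_i). Step sizes h_i = 1, 1, 1, 1; slopes of the chords Δ_i = (y_(i+1) - y_i)/h_i = -4, -4, 6, -5.
  1·M_0 + 4·M_1 + 1·M_2 = 6(Δ_1 - Δ_0) = 0
  1·M_1 + 4·M_2 + 1·M_3 = 6(Δ_2 - Δ_1) = 60
  1·M_2 + 4·M_3 + 1·M_4 = 6(Δ_3 - Δ_2) = -66
Clamped end conditions give two more equations: 2h_0·M_0 + h_0·M_1 = 6(Δ_0 - g'(2)) = -24 and h_3·M_3 + 2h_3·M_4 = 6(g'(6) - Δ_3) = 21.
Solving the tridiagonal system: M_0 = -585/56, M_1 = -87/28, M_2 = 183/8, M_3 = -795/28, M_4 = 1383/56.
On [2, 3], g(x) = 3 + 0·(x - 2) - 585/112·(x - 2)² + 137/112·(x - 2)³.
With (x - 2) = 3/4: g(11/4) = 4143/7168.

0.5780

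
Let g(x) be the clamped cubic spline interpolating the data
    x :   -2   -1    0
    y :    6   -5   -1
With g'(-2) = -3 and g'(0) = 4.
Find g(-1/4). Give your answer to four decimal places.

With M_i denoting the second derivative at x_i, h_i = 1, 1, and Δ_i = (y_(i+1) − y_i)/h_i = -11, 4:
  1·M_0 + 4·M_1 + 1·M_2 = 6(Δ_1 - Δ_0) = 90
Clamped end conditions give two more equations: 2h_0·M_0 + h_0·M_1 = 6(Δ_0 - g'(-2)) = -48 and h_1·M_1 + 2h_1·M_2 = 6(g'(0) - Δ_1) = 0.
Forward elimination and back-substitution give M_0 = -43, M_1 = 38, M_2 = -19.
On [-1, 0], g(x) = -5 - 11/2·(x + 1) + 19·(x + 1)² - 19/2·(x + 1)³.
With (x + 1) = 3/4: g(-1/4) = -313/128.

-2.4453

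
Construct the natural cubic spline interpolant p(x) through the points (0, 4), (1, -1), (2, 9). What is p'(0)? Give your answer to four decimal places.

Put σ_i = p'' at the i-th knot. Here h = (1, 1) and Δ = (-5, 10), so the interior equations h_(i-1)·σ_(i-1) + 2(h_(i-1)+h_i)·σ_i + h_i·σ_(i+1) = 6(Δ_i − Δ_(i-1)) read
  1·σ_0 + 4·σ_1 + 1·σ_2 = 6(Δ_1 - Δ_0) = 90
Natural end conditions: σ_0 = σ_2 = 0.
Solving: σ_0 = 0, σ_1 = 45/2, σ_2 = 0.
On [0, 1], p'(x) = b_0 + 2c_0·x + 3d_0·x² with b_0 = Δ_0 - h_0(2σ_0 + σ_1)/6 = -35/4, c_0 = σ_0/2 = 0, d_0 = (σ_1 - σ_0)/(6h_0) = 15/4. So p'(0) = -35/4.

-8.7500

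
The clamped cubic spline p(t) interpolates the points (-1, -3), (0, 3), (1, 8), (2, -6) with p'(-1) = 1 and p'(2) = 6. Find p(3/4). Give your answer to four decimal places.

9.2594

With m_i denoting the second derivative at x_i, h_i = 1, 1, 1, and Δ_i = (y_(i+1) − y_i)/h_i = 6, 5, -14:
  1·m_0 + 4·m_1 + 1·m_2 = 6(Δ_1 - Δ_0) = -6
  1·m_1 + 4·m_2 + 1·m_3 = 6(Δ_2 - Δ_1) = -114
Clamped end conditions give two more equations: 2h_0·m_0 + h_0·m_1 = 6(Δ_0 - p'(-1)) = 30 and h_2·m_2 + 2h_2·m_3 = 6(p'(2) - Δ_2) = 120.
Hence m_0 = 158/15, m_1 = 134/15, m_2 = -784/15, m_3 = 1292/15.
On [0, 1], p(t) = 3 + 161/15·t + 67/15·t² - 51/5·t³.
With t = 3/4: p(3/4) = 2963/320.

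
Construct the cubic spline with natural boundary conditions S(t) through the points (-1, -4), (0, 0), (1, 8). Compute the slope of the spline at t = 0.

6

Put m_i = S'' at the i-th knot. Here h = (1, 1) and Δ = (4, 8), so the interior equations h_(i-1)·m_(i-1) + 2(h_(i-1)+h_i)·m_i + h_i·m_(i+1) = 6(Δ_i − Δ_(i-1)) read
  1·m_0 + 4·m_1 + 1·m_2 = 6(Δ_1 - Δ_0) = 24
Natural end conditions: m_0 = m_2 = 0.
Hence m_0 = 0, m_1 = 6, m_2 = 0.
On [0, 1], S'(t) = b_1 + 2c_1·t + 3d_1·t² with b_1 = Δ_1 - h_1(2m_1 + m_2)/6 = 6, c_1 = m_1/2 = 3, d_1 = (m_2 - m_1)/(6h_1) = -1. So S'(0) = 6.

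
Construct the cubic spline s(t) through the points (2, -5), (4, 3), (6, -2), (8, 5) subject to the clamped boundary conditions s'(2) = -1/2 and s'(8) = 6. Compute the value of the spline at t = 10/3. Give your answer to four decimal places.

0.3975

With M_i denoting the second derivative at x_i, h_i = 2, 2, 2, and Δ_i = (y_(i+1) − y_i)/h_i = 4, -5/2, 7/2:
  2·M_0 + 8·M_1 + 2·M_2 = 6(Δ_1 - Δ_0) = -39
  2·M_1 + 8·M_2 + 2·M_3 = 6(Δ_2 - Δ_1) = 36
Clamped end conditions give two more equations: 2h_0·M_0 + h_0·M_1 = 6(Δ_0 - s'(2)) = 27 and h_2·M_2 + 2h_2·M_3 = 6(s'(8) - Δ_2) = 15.
Solving: M_0 = 172/15, M_1 = -283/30, M_2 = 203/30, M_3 = 11/30.
On [2, 4], s(t) = -5 - 1/2·(t - 2) + 86/15·(t - 2)² - 209/120·(t - 2)³.
With (t - 2) = 4/3: s(10/3) = 161/405.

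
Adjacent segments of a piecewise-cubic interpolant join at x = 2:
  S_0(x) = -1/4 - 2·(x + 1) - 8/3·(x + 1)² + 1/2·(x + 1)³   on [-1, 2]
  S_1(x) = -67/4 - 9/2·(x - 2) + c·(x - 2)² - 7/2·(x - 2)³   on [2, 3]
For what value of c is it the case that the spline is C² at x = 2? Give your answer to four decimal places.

S_0''(x) = -16/3 + 3·(x + 1), so S_0''(2) = 11/3. On the right, S_1''(2) = 2c, so c = 11/6.

1.8333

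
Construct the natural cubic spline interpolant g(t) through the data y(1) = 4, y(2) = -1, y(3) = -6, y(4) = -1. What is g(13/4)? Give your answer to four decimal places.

-5.6250

With M_i denoting the second derivative at x_i, h_i = 1, 1, 1, and Δ_i = (y_(i+1) − y_i)/h_i = -5, -5, 5:
  1·M_0 + 4·M_1 + 1·M_2 = 6(Δ_1 - Δ_0) = 0
  1·M_1 + 4·M_2 + 1·M_3 = 6(Δ_2 - Δ_1) = 60
Natural end conditions: M_0 = M_3 = 0.
Solving: M_0 = 0, M_1 = -4, M_2 = 16, M_3 = 0.
On [3, 4], g(t) = -6 - 1/3·(t - 3) + 8·(t - 3)² - 8/3·(t - 3)³.
With (t - 3) = 1/4: g(13/4) = -45/8.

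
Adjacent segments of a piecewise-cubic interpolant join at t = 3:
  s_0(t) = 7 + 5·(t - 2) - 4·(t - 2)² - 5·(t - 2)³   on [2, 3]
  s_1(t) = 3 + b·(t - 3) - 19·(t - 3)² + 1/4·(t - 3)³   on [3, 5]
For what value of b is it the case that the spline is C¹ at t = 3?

s_0'(t) = 5 - 8·(t - 2) - 15·(t - 2)², so s_0'(3) = -18. On the right, s_1'(3) = b, so b = -18.

-18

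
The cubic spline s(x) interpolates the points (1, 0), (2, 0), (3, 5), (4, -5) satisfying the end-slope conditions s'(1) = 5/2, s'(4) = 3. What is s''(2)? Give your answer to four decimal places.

With σ_i denoting the second derivative at x_i, h_i = 1, 1, 1, and Δ_i = (y_(i+1) − y_i)/h_i = 0, 5, -10:
  1·σ_0 + 4·σ_1 + 1·σ_2 = 6(Δ_1 - Δ_0) = 30
  1·σ_1 + 4·σ_2 + 1·σ_3 = 6(Δ_2 - Δ_1) = -90
Clamped end conditions give two more equations: 2h_0·σ_0 + h_0·σ_1 = 6(Δ_0 - s'(1)) = -15 and h_2·σ_2 + 2h_2·σ_3 = 6(s'(4) - Δ_2) = 78.
Hence σ_0 = -286/15, σ_1 = 347/15, σ_2 = -652/15, σ_3 = 911/15.

23.1333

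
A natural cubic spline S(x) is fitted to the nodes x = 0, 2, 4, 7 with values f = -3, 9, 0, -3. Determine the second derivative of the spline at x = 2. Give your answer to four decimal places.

Write M_i for S''(x_i). With h_i = 2, 2, 3 and divided differences Δ_i = 6, -9/2, -1, the continuity of S' gives the tridiagonal system
  2·M_0 + 8·M_1 + 2·M_2 = 6(Δ_1 - Δ_0) = -63
  2·M_1 + 10·M_2 + 3·M_3 = 6(Δ_2 - Δ_1) = 21
Natural end conditions: M_0 = M_3 = 0.
Hence M_0 = 0, M_1 = -168/19, M_2 = 147/38, M_3 = 0.

-8.8421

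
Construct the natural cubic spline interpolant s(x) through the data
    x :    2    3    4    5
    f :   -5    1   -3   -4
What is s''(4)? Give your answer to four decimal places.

8.8000

Let M_i = s''(x_i). Step sizes h_i = 1, 1, 1; slopes of the chords Δ_i = (y_(i+1) - y_i)/h_i = 6, -4, -1.
  1·M_0 + 4·M_1 + 1·M_2 = 6(Δ_1 - Δ_0) = -60
  1·M_1 + 4·M_2 + 1·M_3 = 6(Δ_2 - Δ_1) = 18
Natural end conditions: M_0 = M_3 = 0.
Solving: M_0 = 0, M_1 = -86/5, M_2 = 44/5, M_3 = 0.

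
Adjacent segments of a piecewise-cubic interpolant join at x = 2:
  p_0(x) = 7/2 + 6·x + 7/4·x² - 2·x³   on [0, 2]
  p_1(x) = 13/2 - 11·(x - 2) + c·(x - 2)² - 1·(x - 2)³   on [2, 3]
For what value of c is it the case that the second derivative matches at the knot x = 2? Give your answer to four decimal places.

p_0''(x) = 7/2 - 12·x, so p_0''(2) = -41/2. On the right, p_1''(2) = 2c, so c = -41/4.

-10.2500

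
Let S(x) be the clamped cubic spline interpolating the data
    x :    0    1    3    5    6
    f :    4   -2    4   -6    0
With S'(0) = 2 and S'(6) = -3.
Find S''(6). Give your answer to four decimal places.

-38.5152

With M_i denoting the second derivative at x_i, h_i = 1, 2, 2, 1, and Δ_i = (y_(i+1) − y_i)/h_i = -6, 3, -5, 6:
  1·M_0 + 6·M_1 + 2·M_2 = 6(Δ_1 - Δ_0) = 54
  2·M_1 + 8·M_2 + 2·M_3 = 6(Δ_2 - Δ_1) = -48
  2·M_2 + 6·M_3 + 1·M_4 = 6(Δ_3 - Δ_2) = 66
Clamped end conditions give two more equations: 2h_0·M_0 + h_0·M_1 = 6(Δ_0 - S'(0)) = -48 and h_3·M_3 + 2h_3·M_4 = 6(S'(6) - Δ_3) = -54.
Solving the tridiagonal system: M_0 = -1127/33, M_1 = 670/33, M_2 = -101/6, M_3 = 760/33, M_4 = -1271/33.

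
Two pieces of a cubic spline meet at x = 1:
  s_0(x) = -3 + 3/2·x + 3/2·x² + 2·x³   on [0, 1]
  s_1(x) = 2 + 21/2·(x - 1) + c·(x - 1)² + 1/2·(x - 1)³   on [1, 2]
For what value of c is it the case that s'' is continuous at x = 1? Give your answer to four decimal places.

s_0''(x) = 3 + 12·x, so s_0''(1) = 15. On the right, s_1''(1) = 2c, so c = 15/2.

7.5000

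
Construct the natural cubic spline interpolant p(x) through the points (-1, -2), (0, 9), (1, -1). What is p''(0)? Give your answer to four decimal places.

-31.5000

With M_i denoting the second derivative at x_i, h_i = 1, 1, and Δ_i = (y_(i+1) − y_i)/h_i = 11, -10:
  1·M_0 + 4·M_1 + 1·M_2 = 6(Δ_1 - Δ_0) = -126
Natural end conditions: M_0 = M_2 = 0.
Solving the tridiagonal system: M_0 = 0, M_1 = -63/2, M_2 = 0.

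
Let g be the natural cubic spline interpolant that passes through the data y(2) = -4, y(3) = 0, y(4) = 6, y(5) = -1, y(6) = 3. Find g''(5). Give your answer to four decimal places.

With M_i denoting the second derivative at x_i, h_i = 1, 1, 1, 1, and Δ_i = (y_(i+1) − y_i)/h_i = 4, 6, -7, 4:
  1·M_0 + 4·M_1 + 1·M_2 = 6(Δ_1 - Δ_0) = 12
  1·M_1 + 4·M_2 + 1·M_3 = 6(Δ_2 - Δ_1) = -78
  1·M_2 + 4·M_3 + 1·M_4 = 6(Δ_3 - Δ_2) = 66
Natural end conditions: M_0 = M_4 = 0.
Solving the tridiagonal system: M_0 = 0, M_1 = 279/28, M_2 = -195/7, M_3 = 657/28, M_4 = 0.

23.4643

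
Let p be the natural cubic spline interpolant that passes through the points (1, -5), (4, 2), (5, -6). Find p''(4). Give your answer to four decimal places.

-7.7500

With M_i denoting the second derivative at x_i, h_i = 3, 1, and Δ_i = (y_(i+1) − y_i)/h_i = 7/3, -8:
  3·M_0 + 8·M_1 + 1·M_2 = 6(Δ_1 - Δ_0) = -62
Natural end conditions: M_0 = M_2 = 0.
Solving the tridiagonal system: M_0 = 0, M_1 = -31/4, M_2 = 0.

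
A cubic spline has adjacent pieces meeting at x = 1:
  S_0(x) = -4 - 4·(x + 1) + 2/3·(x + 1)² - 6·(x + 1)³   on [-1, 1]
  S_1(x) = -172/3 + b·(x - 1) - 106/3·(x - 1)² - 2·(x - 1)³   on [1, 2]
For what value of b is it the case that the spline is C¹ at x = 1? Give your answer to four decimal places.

S_0'(x) = -4 + 4/3·(x + 1) - 18·(x + 1)², so S_0'(1) = -220/3. On the right, S_1'(1) = b, so b = -220/3.

-73.3333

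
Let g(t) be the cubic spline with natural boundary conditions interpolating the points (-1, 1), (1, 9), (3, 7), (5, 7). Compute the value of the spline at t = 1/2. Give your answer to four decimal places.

7.9188

With M_i denoting the second derivative at x_i, h_i = 2, 2, 2, and Δ_i = (y_(i+1) − y_i)/h_i = 4, -1, 0:
  2·M_0 + 8·M_1 + 2·M_2 = 6(Δ_1 - Δ_0) = -30
  2·M_1 + 8·M_2 + 2·M_3 = 6(Δ_2 - Δ_1) = 6
Natural end conditions: M_0 = M_3 = 0.
Solving the tridiagonal system: M_0 = 0, M_1 = -21/5, M_2 = 9/5, M_3 = 0.
On [-1, 1], g(t) = 1 + 27/5·(t + 1) + 0·(t + 1)² - 7/20·(t + 1)³.
With (t + 1) = 3/2: g(1/2) = 1267/160.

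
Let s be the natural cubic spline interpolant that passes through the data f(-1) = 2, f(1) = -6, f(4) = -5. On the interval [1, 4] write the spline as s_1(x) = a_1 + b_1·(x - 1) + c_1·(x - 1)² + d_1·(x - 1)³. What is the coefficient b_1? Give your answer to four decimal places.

Put M_i = s'' at the i-th knot. Here h = (2, 3) and Δ = (-4, 1/3), so the interior equations h_(i-1)·M_(i-1) + 2(h_(i-1)+h_i)·M_i + h_i·M_(i+1) = 6(Δ_i − Δ_(i-1)) read
  2·M_0 + 10·M_1 + 3·M_2 = 6(Δ_1 - Δ_0) = 26
Natural end conditions: M_0 = M_2 = 0.
Forward elimination and back-substitution give M_0 = 0, M_1 = 13/5, M_2 = 0.
On [1, 4], with s_1(x) = a_1 + b_1·(x - 1) + c_1·(x - 1)² + d_1·(x - 1)³: c_1 = M_1/2 = 13/10, d_1 = (M_2 - M_1)/(6h_1) = -13/90, b_1 = Δ_1 - h_1(2M_1 + M_2)/6 = -34/15.

-2.2667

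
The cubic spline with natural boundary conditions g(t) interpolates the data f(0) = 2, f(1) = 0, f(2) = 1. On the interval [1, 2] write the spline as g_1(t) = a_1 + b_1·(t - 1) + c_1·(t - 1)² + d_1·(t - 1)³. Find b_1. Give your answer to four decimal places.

-0.5000

Let M_i = g''(x_i). Step sizes h_i = 1, 1; slopes of the chords Δ_i = (y_(i+1) - y_i)/h_i = -2, 1.
  1·M_0 + 4·M_1 + 1·M_2 = 6(Δ_1 - Δ_0) = 18
Natural end conditions: M_0 = M_2 = 0.
Solving: M_0 = 0, M_1 = 9/2, M_2 = 0.
On [1, 2], with g_1(t) = a_1 + b_1·(t - 1) + c_1·(t - 1)² + d_1·(t - 1)³: c_1 = M_1/2 = 9/4, d_1 = (M_2 - M_1)/(6h_1) = -3/4, b_1 = Δ_1 - h_1(2M_1 + M_2)/6 = -1/2.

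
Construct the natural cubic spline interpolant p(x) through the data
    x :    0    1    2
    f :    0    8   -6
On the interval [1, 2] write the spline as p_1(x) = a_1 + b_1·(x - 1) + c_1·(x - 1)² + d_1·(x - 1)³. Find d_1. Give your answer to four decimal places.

5.5000

Put M_i = p'' at the i-th knot. Here h = (1, 1) and Δ = (8, -14), so the interior equations h_(i-1)·M_(i-1) + 2(h_(i-1)+h_i)·M_i + h_i·M_(i+1) = 6(Δ_i − Δ_(i-1)) read
  1·M_0 + 4·M_1 + 1·M_2 = 6(Δ_1 - Δ_0) = -132
Natural end conditions: M_0 = M_2 = 0.
Solving the tridiagonal system: M_0 = 0, M_1 = -33, M_2 = 0.
On [1, 2], with p_1(x) = a_1 + b_1·(x - 1) + c_1·(x - 1)² + d_1·(x - 1)³: c_1 = M_1/2 = -33/2, d_1 = (M_2 - M_1)/(6h_1) = 11/2, b_1 = Δ_1 - h_1(2M_1 + M_2)/6 = -3.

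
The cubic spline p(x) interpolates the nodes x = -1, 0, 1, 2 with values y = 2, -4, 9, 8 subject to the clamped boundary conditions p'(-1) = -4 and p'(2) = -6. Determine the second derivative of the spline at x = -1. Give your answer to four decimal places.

-27.7333

With m_i denoting the second derivative at x_i, h_i = 1, 1, 1, and Δ_i = (y_(i+1) − y_i)/h_i = -6, 13, -1:
  1·m_0 + 4·m_1 + 1·m_2 = 6(Δ_1 - Δ_0) = 114
  1·m_1 + 4·m_2 + 1·m_3 = 6(Δ_2 - Δ_1) = -84
Clamped end conditions give two more equations: 2h_0·m_0 + h_0·m_1 = 6(Δ_0 - p'(-1)) = -12 and h_2·m_2 + 2h_2·m_3 = 6(p'(2) - Δ_2) = -30.
Hence m_0 = -416/15, m_1 = 652/15, m_2 = -482/15, m_3 = 16/15.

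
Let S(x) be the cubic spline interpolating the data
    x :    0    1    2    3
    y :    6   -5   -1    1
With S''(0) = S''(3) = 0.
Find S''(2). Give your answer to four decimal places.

Write M_i for S''(x_i). With h_i = 1, 1, 1 and divided differences Δ_i = -11, 4, 2, the continuity of S' gives the tridiagonal system
  1·M_0 + 4·M_1 + 1·M_2 = 6(Δ_1 - Δ_0) = 90
  1·M_1 + 4·M_2 + 1·M_3 = 6(Δ_2 - Δ_1) = -12
Natural end conditions: M_0 = M_3 = 0.
Solving the tridiagonal system: M_0 = 0, M_1 = 124/5, M_2 = -46/5, M_3 = 0.

-9.2000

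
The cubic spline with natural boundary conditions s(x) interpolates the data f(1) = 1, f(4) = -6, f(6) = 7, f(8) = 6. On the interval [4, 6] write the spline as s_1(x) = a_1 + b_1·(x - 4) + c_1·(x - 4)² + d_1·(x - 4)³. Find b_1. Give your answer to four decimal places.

4.3509

Write M_i for s''(x_i). With h_i = 3, 2, 2 and divided differences Δ_i = -7/3, 13/2, -1/2, the continuity of s' gives the tridiagonal system
  3·M_0 + 10·M_1 + 2·M_2 = 6(Δ_1 - Δ_0) = 53
  2·M_1 + 8·M_2 + 2·M_3 = 6(Δ_2 - Δ_1) = -42
Natural end conditions: M_0 = M_3 = 0.
Solving: M_0 = 0, M_1 = 127/19, M_2 = -263/38, M_3 = 0.
On [4, 6], with s_1(x) = a_1 + b_1·(x - 4) + c_1·(x - 4)² + d_1·(x - 4)³: c_1 = M_1/2 = 127/38, d_1 = (M_2 - M_1)/(6h_1) = -517/456, b_1 = Δ_1 - h_1(2M_1 + M_2)/6 = 248/57.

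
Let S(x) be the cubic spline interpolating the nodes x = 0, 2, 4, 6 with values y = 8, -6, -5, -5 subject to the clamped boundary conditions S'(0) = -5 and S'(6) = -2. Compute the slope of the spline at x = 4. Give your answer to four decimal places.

1.9000

Write M_i for S''(x_i). With h_i = 2, 2, 2 and divided differences Δ_i = -7, 1/2, 0, the continuity of S' gives the tridiagonal system
  2·M_0 + 8·M_1 + 2·M_2 = 6(Δ_1 - Δ_0) = 45
  2·M_1 + 8·M_2 + 2·M_3 = 6(Δ_2 - Δ_1) = -3
Clamped end conditions give two more equations: 2h_0·M_0 + h_0·M_1 = 6(Δ_0 - S'(0)) = -12 and h_2·M_2 + 2h_2·M_3 = 6(S'(6) - Δ_2) = -12.
Solving: M_0 = -69/10, M_1 = 39/5, M_2 = -9/5, M_3 = -21/10.
On [4, 6], S'(x) = b_2 + 2c_2·(x - 4) + 3d_2·(x - 4)² with b_2 = Δ_2 - h_2(2M_2 + M_3)/6 = 19/10, c_2 = M_2/2 = -9/10, d_2 = (M_3 - M_2)/(6h_2) = -1/40. So S'(4) = 19/10.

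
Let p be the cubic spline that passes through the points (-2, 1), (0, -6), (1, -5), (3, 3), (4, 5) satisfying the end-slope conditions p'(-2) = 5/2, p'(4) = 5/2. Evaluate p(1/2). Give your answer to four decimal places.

Let m_i = p''(x_i). Step sizes h_i = 2, 1, 2, 1; slopes of the chords Δ_i = (y_(i+1) - y_i)/h_i = -7/2, 1, 4, 2.
  2·m_0 + 6·m_1 + 1·m_2 = 6(Δ_1 - Δ_0) = 27
  1·m_1 + 6·m_2 + 2·m_3 = 6(Δ_2 - Δ_1) = 18
  2·m_2 + 6·m_3 + 1·m_4 = 6(Δ_3 - Δ_2) = -12
Clamped end conditions give two more equations: 2h_0·m_0 + h_0·m_1 = 6(Δ_0 - p'(-2)) = -36 and h_3·m_3 + 2h_3·m_4 = 6(p'(4) - Δ_3) = 3.
Forward elimination and back-substitution give m_0 = -410/31, m_1 = 262/31, m_2 = 85/31, m_3 = -107/31, m_4 = 100/31.
On [0, 1], p(t) = -6 - 141/62·t + 131/31·t² - 59/62·t³.
With t = 1/2: p(1/2) = -3075/496.

-6.1996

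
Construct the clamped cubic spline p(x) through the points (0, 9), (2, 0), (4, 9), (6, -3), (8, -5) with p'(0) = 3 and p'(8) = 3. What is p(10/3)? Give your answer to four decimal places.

Put M_i = p'' at the i-th knot. Here h = (2, 2, 2, 2) and Δ = (-9/2, 9/2, -6, -1), so the interior equations h_(i-1)·M_(i-1) + 2(h_(i-1)+h_i)·M_i + h_i·M_(i+1) = 6(Δ_i − Δ_(i-1)) read
  2·M_0 + 8·M_1 + 2·M_2 = 6(Δ_1 - Δ_0) = 54
  2·M_1 + 8·M_2 + 2·M_3 = 6(Δ_2 - Δ_1) = -63
  2·M_2 + 8·M_3 + 2·M_4 = 6(Δ_3 - Δ_2) = 30
Clamped end conditions give two more equations: 2h_0·M_0 + h_0·M_1 = 6(Δ_0 - p'(0)) = -45 and h_3·M_3 + 2h_3·M_4 = 6(p'(8) - Δ_3) = 24.
Forward elimination and back-substitution give M_0 = -1041/56, M_1 = 411/28, M_2 = -105/8, M_3 = 177/28, M_4 = 159/56.
On [2, 4], p(x) = 0 - 51/56·(x - 2) + 411/56·(x - 2)² - 519/224·(x - 2)³.
With (x - 2) = 4/3: p(10/3) = 799/126.

6.3413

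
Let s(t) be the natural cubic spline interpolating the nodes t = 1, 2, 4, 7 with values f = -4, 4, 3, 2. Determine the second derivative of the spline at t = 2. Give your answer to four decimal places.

Let σ_i = s''(x_i). Step sizes h_i = 1, 2, 3; slopes of the chords Δ_i = (y_(i+1) - y_i)/h_i = 8, -1/2, -1/3.
  1·σ_0 + 6·σ_1 + 2·σ_2 = 6(Δ_1 - Δ_0) = -51
  2·σ_1 + 10·σ_2 + 3·σ_3 = 6(Δ_2 - Δ_1) = 1
Natural end conditions: σ_0 = σ_3 = 0.
Forward elimination and back-substitution give σ_0 = 0, σ_1 = -64/7, σ_2 = 27/14, σ_3 = 0.

-9.1429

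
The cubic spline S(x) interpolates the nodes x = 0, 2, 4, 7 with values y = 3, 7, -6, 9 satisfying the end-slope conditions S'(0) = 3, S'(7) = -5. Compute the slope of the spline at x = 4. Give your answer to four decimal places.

Write m_i for S''(x_i). With h_i = 2, 2, 3 and divided differences Δ_i = 2, -13/2, 5, the continuity of S' gives the tridiagonal system
  2·m_0 + 8·m_1 + 2·m_2 = 6(Δ_1 - Δ_0) = -51
  2·m_1 + 10·m_2 + 3·m_3 = 6(Δ_2 - Δ_1) = 69
Clamped end conditions give two more equations: 2h_0·m_0 + h_0·m_1 = 6(Δ_0 - S'(0)) = -6 and h_2·m_2 + 2h_2·m_3 = 6(S'(7) - Δ_2) = -60.
Solving: m_0 = 293/74, m_1 = -404/37, m_2 = 526/37, m_3 = -633/37.
On [4, 7], S'(x) = b_2 + 2c_2·(x - 4) + 3d_2·(x - 4)² with b_2 = Δ_2 - h_2(2m_2 + m_3)/6 = -49/74, c_2 = m_2/2 = 263/37, d_2 = (m_3 - m_2)/(6h_2) = -1159/666. So S'(4) = -49/74.

-0.6622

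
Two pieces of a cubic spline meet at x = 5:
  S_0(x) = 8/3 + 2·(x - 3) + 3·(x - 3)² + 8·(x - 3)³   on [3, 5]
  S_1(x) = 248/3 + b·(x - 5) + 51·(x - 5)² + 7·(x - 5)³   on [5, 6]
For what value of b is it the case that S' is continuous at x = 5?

110

S_0'(x) = 2 + 6·(x - 3) + 24·(x - 3)², so S_0'(5) = 110. On the right, S_1'(5) = b, so b = 110.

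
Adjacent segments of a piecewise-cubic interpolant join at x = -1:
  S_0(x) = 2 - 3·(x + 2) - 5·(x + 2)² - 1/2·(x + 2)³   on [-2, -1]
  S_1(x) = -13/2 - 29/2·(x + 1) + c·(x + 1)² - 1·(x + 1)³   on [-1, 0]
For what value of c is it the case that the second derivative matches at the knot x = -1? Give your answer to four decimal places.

S_0''(x) = -10 - 3·(x + 2), so S_0''(-1) = -13. On the right, S_1''(-1) = 2c, so c = -13/2.

-6.5000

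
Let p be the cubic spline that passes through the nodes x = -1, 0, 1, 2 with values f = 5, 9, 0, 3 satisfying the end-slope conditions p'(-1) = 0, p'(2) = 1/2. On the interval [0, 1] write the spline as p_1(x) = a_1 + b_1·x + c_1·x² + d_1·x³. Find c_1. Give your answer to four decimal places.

-17.5333

Let σ_i = p''(x_i). Step sizes h_i = 1, 1, 1; slopes of the chords Δ_i = (y_(i+1) - y_i)/h_i = 4, -9, 3.
  1·σ_0 + 4·σ_1 + 1·σ_2 = 6(Δ_1 - Δ_0) = -78
  1·σ_1 + 4·σ_2 + 1·σ_3 = 6(Δ_2 - Δ_1) = 72
Clamped end conditions give two more equations: 2h_0·σ_0 + h_0·σ_1 = 6(Δ_0 - p'(-1)) = 24 and h_2·σ_2 + 2h_2·σ_3 = 6(p'(2) - Δ_2) = -15.
Solving: σ_0 = 443/15, σ_1 = -526/15, σ_2 = 491/15, σ_3 = -358/15.
On [0, 1], with p_1(x) = a_1 + b_1·x + c_1·x² + d_1·x³: c_1 = σ_1/2 = -263/15, d_1 = (σ_2 - σ_1)/(6h_1) = 113/10, b_1 = Δ_1 - h_1(2σ_1 + σ_2)/6 = -83/30.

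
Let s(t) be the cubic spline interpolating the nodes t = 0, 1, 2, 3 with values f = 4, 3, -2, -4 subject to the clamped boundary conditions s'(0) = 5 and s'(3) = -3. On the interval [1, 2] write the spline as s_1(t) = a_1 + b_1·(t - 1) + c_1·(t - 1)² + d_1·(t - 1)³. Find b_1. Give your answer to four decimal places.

Put σ_i = s'' at the i-th knot. Here h = (1, 1, 1) and Δ = (-1, -5, -2), so the interior equations h_(i-1)·σ_(i-1) + 2(h_(i-1)+h_i)·σ_i + h_i·σ_(i+1) = 6(Δ_i − Δ_(i-1)) read
  1·σ_0 + 4·σ_1 + 1·σ_2 = 6(Δ_1 - Δ_0) = -24
  1·σ_1 + 4·σ_2 + 1·σ_3 = 6(Δ_2 - Δ_1) = 18
Clamped end conditions give two more equations: 2h_0·σ_0 + h_0·σ_1 = 6(Δ_0 - s'(0)) = -36 and h_2·σ_2 + 2h_2·σ_3 = 6(s'(3) - Δ_2) = -6.
Solving: σ_0 = -242/15, σ_1 = -56/15, σ_2 = 106/15, σ_3 = -98/15.
On [1, 2], with s_1(t) = a_1 + b_1·(t - 1) + c_1·(t - 1)² + d_1·(t - 1)³: c_1 = σ_1/2 = -28/15, d_1 = (σ_2 - σ_1)/(6h_1) = 9/5, b_1 = Δ_1 - h_1(2σ_1 + σ_2)/6 = -74/15.

-4.9333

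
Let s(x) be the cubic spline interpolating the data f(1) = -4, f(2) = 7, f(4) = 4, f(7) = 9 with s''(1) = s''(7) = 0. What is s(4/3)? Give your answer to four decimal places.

0.3616

Write σ_i for s''(x_i). With h_i = 1, 2, 3 and divided differences Δ_i = 11, -3/2, 5/3, the continuity of s' gives the tridiagonal system
  1·σ_0 + 6·σ_1 + 2·σ_2 = 6(Δ_1 - Δ_0) = -75
  2·σ_1 + 10·σ_2 + 3·σ_3 = 6(Δ_2 - Δ_1) = 19
Natural end conditions: σ_0 = σ_3 = 0.
Forward elimination and back-substitution give σ_0 = 0, σ_1 = -197/14, σ_2 = 33/7, σ_3 = 0.
On [1, 2], s(x) = -4 + 1121/84·(x - 1) + 0·(x - 1)² - 197/84·(x - 1)³.
With (x - 1) = 1/3: s(4/3) = 205/567.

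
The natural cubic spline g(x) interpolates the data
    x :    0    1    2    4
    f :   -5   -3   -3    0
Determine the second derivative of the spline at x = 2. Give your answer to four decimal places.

2.0870

With M_i denoting the second derivative at x_i, h_i = 1, 1, 2, and Δ_i = (y_(i+1) − y_i)/h_i = 2, 0, 3/2:
  1·M_0 + 4·M_1 + 1·M_2 = 6(Δ_1 - Δ_0) = -12
  1·M_1 + 6·M_2 + 2·M_3 = 6(Δ_2 - Δ_1) = 9
Natural end conditions: M_0 = M_3 = 0.
Forward elimination and back-substitution give M_0 = 0, M_1 = -81/23, M_2 = 48/23, M_3 = 0.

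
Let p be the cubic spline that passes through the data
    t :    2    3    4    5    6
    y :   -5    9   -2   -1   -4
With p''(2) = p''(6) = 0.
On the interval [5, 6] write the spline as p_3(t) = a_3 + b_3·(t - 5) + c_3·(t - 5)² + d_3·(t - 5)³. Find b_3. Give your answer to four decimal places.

With M_i denoting the second derivative at x_i, h_i = 1, 1, 1, 1, and Δ_i = (y_(i+1) − y_i)/h_i = 14, -11, 1, -3:
  1·M_0 + 4·M_1 + 1·M_2 = 6(Δ_1 - Δ_0) = -150
  1·M_1 + 4·M_2 + 1·M_3 = 6(Δ_2 - Δ_1) = 72
  1·M_2 + 4·M_3 + 1·M_4 = 6(Δ_3 - Δ_2) = -24
Natural end conditions: M_0 = M_4 = 0.
Forward elimination and back-substitution give M_0 = 0, M_1 = -183/4, M_2 = 33, M_3 = -57/4, M_4 = 0.
On [5, 6], with p_3(t) = a_3 + b_3·(t - 5) + c_3·(t - 5)² + d_3·(t - 5)³: c_3 = M_3/2 = -57/8, d_3 = (M_4 - M_3)/(6h_3) = 19/8, b_3 = Δ_3 - h_3(2M_3 + M_4)/6 = 7/4.

1.7500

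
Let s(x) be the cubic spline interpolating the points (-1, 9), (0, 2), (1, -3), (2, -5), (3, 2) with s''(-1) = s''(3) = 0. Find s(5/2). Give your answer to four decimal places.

Put σ_i = s'' at the i-th knot. Here h = (1, 1, 1, 1) and Δ = (-7, -5, -2, 7), so the interior equations h_(i-1)·σ_(i-1) + 2(h_(i-1)+h_i)·σ_i + h_i·σ_(i+1) = 6(Δ_i − Δ_(i-1)) read
  1·σ_0 + 4·σ_1 + 1·σ_2 = 6(Δ_1 - Δ_0) = 12
  1·σ_1 + 4·σ_2 + 1·σ_3 = 6(Δ_2 - Δ_1) = 18
  1·σ_2 + 4·σ_3 + 1·σ_4 = 6(Δ_3 - Δ_2) = 54
Natural end conditions: σ_0 = σ_4 = 0.
Solving: σ_0 = 0, σ_1 = 81/28, σ_2 = 3/7, σ_3 = 375/28, σ_4 = 0.
On [2, 3], s(x) = -5 + 71/28·(x - 2) + 375/56·(x - 2)² - 125/56·(x - 2)³.
With (x - 2) = 1/2: s(5/2) = -1047/448.

-2.3371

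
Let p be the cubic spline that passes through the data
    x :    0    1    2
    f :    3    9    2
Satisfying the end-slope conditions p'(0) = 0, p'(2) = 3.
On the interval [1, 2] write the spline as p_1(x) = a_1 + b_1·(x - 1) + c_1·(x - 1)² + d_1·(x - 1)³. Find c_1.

Put M_i = p'' at the i-th knot. Here h = (1, 1) and Δ = (6, -7), so the interior equations h_(i-1)·M_(i-1) + 2(h_(i-1)+h_i)·M_i + h_i·M_(i+1) = 6(Δ_i − Δ_(i-1)) read
  1·M_0 + 4·M_1 + 1·M_2 = 6(Δ_1 - Δ_0) = -78
Clamped end conditions give two more equations: 2h_0·M_0 + h_0·M_1 = 6(Δ_0 - p'(0)) = 36 and h_1·M_1 + 2h_1·M_2 = 6(p'(2) - Δ_1) = 60.
Solving the tridiagonal system: M_0 = 39, M_1 = -42, M_2 = 51.
On [1, 2], with p_1(x) = a_1 + b_1·(x - 1) + c_1·(x - 1)² + d_1·(x - 1)³: c_1 = M_1/2 = -21, d_1 = (M_2 - M_1)/(6h_1) = 31/2, b_1 = Δ_1 - h_1(2M_1 + M_2)/6 = -3/2.

-21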